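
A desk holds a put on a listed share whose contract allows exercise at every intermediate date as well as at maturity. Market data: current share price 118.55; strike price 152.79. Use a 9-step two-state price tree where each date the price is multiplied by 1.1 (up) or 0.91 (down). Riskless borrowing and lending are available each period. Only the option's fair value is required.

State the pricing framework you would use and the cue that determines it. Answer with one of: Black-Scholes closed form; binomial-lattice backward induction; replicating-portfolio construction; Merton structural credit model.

Key observation: with exercise allowed before expiry on a discrete up/down model (9 steps from spot 118.55), the strike-152.79 put's value must be rolled back through the tree testing early exercise at each node.

framework: binomial-lattice backward induction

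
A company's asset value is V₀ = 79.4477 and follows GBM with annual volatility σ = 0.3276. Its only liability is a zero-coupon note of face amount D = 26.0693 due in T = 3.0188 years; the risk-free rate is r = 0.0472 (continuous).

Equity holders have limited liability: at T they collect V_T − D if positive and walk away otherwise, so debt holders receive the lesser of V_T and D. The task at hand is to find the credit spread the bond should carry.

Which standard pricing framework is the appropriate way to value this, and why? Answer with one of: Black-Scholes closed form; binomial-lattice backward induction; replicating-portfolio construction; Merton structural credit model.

Key observation: assets follow a GBM and default happens iff V_T < 26.0693; valuing claims on that split (equity as a call, risky debt as the residual) is the structural model's definition.

framework: Merton structural credit model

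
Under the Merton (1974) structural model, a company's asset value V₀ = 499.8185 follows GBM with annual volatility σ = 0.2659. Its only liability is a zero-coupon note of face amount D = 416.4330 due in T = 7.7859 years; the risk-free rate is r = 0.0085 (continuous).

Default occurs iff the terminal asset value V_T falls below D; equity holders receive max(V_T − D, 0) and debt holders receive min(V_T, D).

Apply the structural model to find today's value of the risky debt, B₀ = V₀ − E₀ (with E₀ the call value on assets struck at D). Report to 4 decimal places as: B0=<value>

B0=309.2979

Equity is a call on the firm's assets struck at D = 416.4330:
d₁ = [ln(V₀/D) + (r + σ²/2)T] / (σ√T)
   = [ln(499.8185/416.4330) + (0.0085 + 0.5·0.2659²)·7.7859] / (0.2659·√7.7859)
   = [0.182519 + 0.341423] / 0.741947 = 0.706172
d₂ = d₁ − σ√T = 0.706172 − 0.741947 = -0.035775
N(d₁) = 0.759959,  N(d₂) = 0.485731,  e^(−rT) = 0.935962
E₀ = V₀·N(d₁) − D·e^(−rT)·N(d₂)
   = 499.8185·0.759959 − 416.4330·0.935962·0.485731 = 190.520566
B₀ = V₀ − E₀ = 499.8185 − 190.520566 = 309.297934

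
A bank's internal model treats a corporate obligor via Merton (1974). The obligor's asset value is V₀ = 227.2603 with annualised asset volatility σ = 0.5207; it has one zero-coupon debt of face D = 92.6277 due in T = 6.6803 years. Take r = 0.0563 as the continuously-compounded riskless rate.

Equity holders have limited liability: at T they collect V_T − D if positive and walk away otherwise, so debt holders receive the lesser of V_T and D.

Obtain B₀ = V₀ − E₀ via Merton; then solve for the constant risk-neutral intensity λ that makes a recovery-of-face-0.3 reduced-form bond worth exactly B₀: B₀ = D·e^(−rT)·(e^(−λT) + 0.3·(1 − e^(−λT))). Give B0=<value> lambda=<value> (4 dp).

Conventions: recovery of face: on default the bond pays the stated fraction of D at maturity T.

With assets at 227.2603 and a single debt payment of 92.6277 at 6.6803 years:
d₁ = [ln(V₀/D) + (r + σ²/2)T] / (σ√T)
   = [ln(227.2603/92.6277) + (0.0563 + 0.5·0.5207²)·6.6803] / (0.5207·√6.6803)
   = [0.897508 + 1.281711] / 1.345816 = 1.619255
d₂ = d₁ − σ√T = 1.619255 − 1.345816 = 0.273439
N(d₁) = 0.947304,  N(d₂) = 0.607742,  e^(−rT) = 0.686533
E₀ = V₀·N(d₁) − D·e^(−rT)·N(d₂)
   = 227.2603·0.947304 − 92.6277·0.686533·0.607742 = 176.637012
B₀ = V₀ − E₀ = 227.2603 − 176.637012 = 50.623288
e^(−λT) = (B₀·e^(rT)/D − 0.3)/(1 − 0.3) = (50.6233·1.456594/92.6277 − 0.3)/0.7 = 0.70866319
λ = −ln(0.70866319)/6.6803 = 0.051551

B0=50.6233 lambda=0.0516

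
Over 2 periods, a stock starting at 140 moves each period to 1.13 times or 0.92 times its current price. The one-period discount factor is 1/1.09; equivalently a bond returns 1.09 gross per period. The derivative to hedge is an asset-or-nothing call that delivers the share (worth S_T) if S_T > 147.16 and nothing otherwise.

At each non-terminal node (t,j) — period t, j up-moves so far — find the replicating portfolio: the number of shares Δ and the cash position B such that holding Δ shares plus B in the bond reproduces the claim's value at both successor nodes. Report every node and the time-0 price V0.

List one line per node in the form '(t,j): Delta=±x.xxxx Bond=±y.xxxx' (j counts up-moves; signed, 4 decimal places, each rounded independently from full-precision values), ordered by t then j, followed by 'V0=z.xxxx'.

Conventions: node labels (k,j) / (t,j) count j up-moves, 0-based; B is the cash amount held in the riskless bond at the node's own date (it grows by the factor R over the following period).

(0,0): Delta=4.5159 Bond=-533.6175
(1,0): Delta=0.0000 Bond=0.0000
(1,1): Delta=5.3810 Bond=-718.5003
V0=98.6032

No-arbitrage ⇒ martingale measure with p* = (R−d)/(u−d) = 0.8095.
At maturity the claim pays: V(2,0)=0.0000, V(2,1)=0.0000, V(2,2)=178.7660
Node (1,0) S=128.8000: V=(p*·0.0000+(1−p*)·0.0000)/1.09=0.0000; Δ=(0.0000−0.0000)/(145.5440−118.4960)=0.0000; B=V−Δ·S=0.0000
Node (1,1) S=158.2000: V=(p*·178.7660+(1−p*)·0.0000)/1.09=132.7664; Δ=(178.7660−0.0000)/(178.7660−145.5440)=5.3810; B=V−Δ·S=-718.5003
Node (0,0) S=140.0000: V=(p*·132.7664+(1−p*)·0.0000)/1.09=98.6032; Δ=(132.7664−0.0000)/(158.2000−128.8000)=4.5159; B=V−Δ·S=-533.6175
As a check, the time-0 holding Δ(0,0)·S0 + B(0,0) comes to 98.6032 — exactly V0.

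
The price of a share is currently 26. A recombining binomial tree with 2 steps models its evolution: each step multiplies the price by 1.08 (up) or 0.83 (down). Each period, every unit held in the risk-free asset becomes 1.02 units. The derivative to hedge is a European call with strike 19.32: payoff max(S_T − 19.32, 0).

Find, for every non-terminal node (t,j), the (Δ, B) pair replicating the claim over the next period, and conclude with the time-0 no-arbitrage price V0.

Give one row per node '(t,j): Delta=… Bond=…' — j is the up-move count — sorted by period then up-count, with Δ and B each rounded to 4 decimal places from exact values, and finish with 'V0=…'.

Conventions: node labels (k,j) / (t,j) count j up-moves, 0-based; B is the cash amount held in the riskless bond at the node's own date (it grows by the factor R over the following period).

(0,0): Delta=0.9490 Bond=-17.1661
(1,0): Delta=0.7389 Bond=-12.9753
(1,1): Delta=1.0000 Bond=-18.9412
V0=7.5082

No-arbitrage ⇒ martingale measure with p* = (R−d)/(u−d) = 0.7600.
Expiry values: V(2,0)=0.0000, V(2,1)=3.9864, V(2,2)=11.0064
Node (1,0) S=21.5800: V=(p*·3.9864+(1−p*)·0.0000)/1.02=2.9703; Δ=(3.9864−0.0000)/(23.3064−17.9114)=0.7389; B=V−Δ·S=-12.9753
Node (1,1) S=28.0800: V=(p*·11.0064+(1−p*)·3.9864)/1.02=9.1388; Δ=(11.0064−3.9864)/(30.3264−23.3064)=1.0000; B=V−Δ·S=-18.9412
Node (0,0) S=26.0000: V=(p*·9.1388+(1−p*)·2.9703)/1.02=7.5082; Δ=(9.1388−2.9703)/(28.0800−21.5800)=0.9490; B=V−Δ·S=-17.1661
Sanity check at the root: Δ(0,0)·S0 + B(0,0) reproduces V0 = 7.5082.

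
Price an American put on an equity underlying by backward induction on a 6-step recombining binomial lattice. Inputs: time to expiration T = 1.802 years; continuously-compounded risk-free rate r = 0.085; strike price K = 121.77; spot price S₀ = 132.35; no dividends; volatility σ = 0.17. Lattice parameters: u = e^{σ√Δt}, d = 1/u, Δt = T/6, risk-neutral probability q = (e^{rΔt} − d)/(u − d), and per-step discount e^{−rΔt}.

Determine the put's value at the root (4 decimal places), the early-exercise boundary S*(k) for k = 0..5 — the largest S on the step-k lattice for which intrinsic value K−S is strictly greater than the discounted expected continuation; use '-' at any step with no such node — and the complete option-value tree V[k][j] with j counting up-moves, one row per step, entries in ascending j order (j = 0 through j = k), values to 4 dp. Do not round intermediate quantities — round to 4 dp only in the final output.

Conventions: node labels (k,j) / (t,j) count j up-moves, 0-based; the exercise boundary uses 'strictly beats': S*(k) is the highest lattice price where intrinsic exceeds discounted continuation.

price = 2.8543
boundary = - - 109.8506 100.0786 109.8506 100.0786
tree:
2.8543
5.9275 1.0528
11.9194 2.4303 0.2357
21.6914 5.4753 0.6286 0.0000
30.5940 11.9194 1.6762 0.0000 0.0000
38.7047 21.6914 4.4699 0.0000 0.0000 0.0000
46.0939 30.5940 11.9194 0.0000 0.0000 0.0000 0.0000

Δt=0.30033  u=1.09764  d=0.91104  q=0.61530  discount=0.97479
step 6 (expiry): payoffs max(K−S,0) = 46.0939 30.5940 11.9194 0.0000 0.0000 0.0000 0.0000
step 5: (k=5,j=0): S=83.0653, K−S=38.7047, hold=35.6354 ⇒ V=38.7047 exercise | (k=5,j=1): S=100.0786, K−S=21.6914, hold=18.6221 ⇒ V=21.6914 exercise | (k=5,j=2): S=120.5766, K−S=1.1934, hold=4.4699 ⇒ V=4.4699 continue | (k=5,j=3): S=145.2730, K−S=0.0000, hold=0.0000 ⇒ V=0.0000 continue | (k=5,j=4): S=175.0276, K−S=0.0000, hold=0.0000 ⇒ V=0.0000 continue | (k=5,j=5): S=210.8765, K−S=0.0000, hold=0.0000 ⇒ V=0.0000 continue  boundary S*=100.0786
step 4: (k=4,j=0): S=91.1760, K−S=30.5940, hold=27.5248 ⇒ V=30.5940 exercise | (k=4,j=1): S=109.8506, K−S=11.9194, hold=10.8154 ⇒ V=11.9194 exercise | (k=4,j=2): S=132.3500, K−S=0.0000, hold=1.6762 ⇒ V=1.6762 continue | (k=4,j=3): S=159.4578, K−S=0.0000, hold=0.0000 ⇒ V=0.0000 continue | (k=4,j=4): S=192.1177, K−S=0.0000, hold=0.0000 ⇒ V=0.0000 continue  boundary S*=109.8506
step 3: (k=3,j=0): S=100.0786, K−S=21.6914, hold=18.6221 ⇒ V=21.6914 exercise | (k=3,j=1): S=120.5766, K−S=1.1934, hold=5.4753 ⇒ V=5.4753 continue | (k=3,j=2): S=145.2730, K−S=0.0000, hold=0.6286 ⇒ V=0.6286 continue | (k=3,j=3): S=175.0276, K−S=0.0000, hold=0.0000 ⇒ V=0.0000 continue  boundary S*=100.0786
step 2: (k=2,j=0): S=109.8506, K−S=11.9194, hold=11.4184 ⇒ V=11.9194 exercise | (k=2,j=1): S=132.3500, K−S=0.0000, hold=2.4303 ⇒ V=2.4303 continue | (k=2,j=2): S=159.4578, K−S=0.0000, hold=0.2357 ⇒ V=0.2357 continue  boundary S*=109.8506
step 1: (k=1,j=0): S=120.5766, K−S=1.1934, hold=5.9275 ⇒ V=5.9275 continue | (k=1,j=1): S=145.2730, K−S=0.0000, hold=1.0528 ⇒ V=1.0528 continue  boundary S*=-
step 0: (k=0,j=0): S=132.3500, K−S=0.0000, hold=2.8543 ⇒ V=2.8543 continue  boundary S*=-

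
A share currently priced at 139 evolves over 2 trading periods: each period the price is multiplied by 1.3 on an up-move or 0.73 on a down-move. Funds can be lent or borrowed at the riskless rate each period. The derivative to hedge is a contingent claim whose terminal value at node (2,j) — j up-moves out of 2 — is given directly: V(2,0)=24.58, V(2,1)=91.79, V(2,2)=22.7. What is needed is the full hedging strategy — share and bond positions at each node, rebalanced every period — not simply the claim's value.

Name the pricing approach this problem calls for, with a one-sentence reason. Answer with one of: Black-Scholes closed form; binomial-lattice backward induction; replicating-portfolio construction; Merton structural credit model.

Key observation: what is demanded is not a single number but the (Δ, B) position at each node of the 1.3/0.73 tree starting at 139; constructing those positions is the replicating-portfolio method.

framework: replicating-portfolio construction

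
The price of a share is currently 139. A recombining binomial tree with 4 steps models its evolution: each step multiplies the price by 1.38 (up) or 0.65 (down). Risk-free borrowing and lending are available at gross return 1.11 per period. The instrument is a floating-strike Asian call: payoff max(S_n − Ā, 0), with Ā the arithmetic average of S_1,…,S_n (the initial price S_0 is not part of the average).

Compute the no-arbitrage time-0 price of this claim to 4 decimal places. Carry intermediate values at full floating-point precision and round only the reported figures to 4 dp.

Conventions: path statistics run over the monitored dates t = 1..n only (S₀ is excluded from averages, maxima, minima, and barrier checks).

price = 28.8684

No-arbitrage gives p* = (R−d)/(u−d) = 0.6301: enumerate every path, weight its payoff by its p*-probability, and discount by R^4.
Enumerate all 2^4 = 16 price paths (U = up ×1.38, D = down ×0.65); each path with k up-moves has probability p*^k·(1−p*)^(4−k).
DDDD: Ā=53.0157, payoff=0.0000, prob=0.018714
UDDD: Ā=112.5564, payoff=0.0000, prob=0.031883
DUDD: Ā=87.1889, payoff=0.0000, prob=0.031883
UUDD: Ā=185.1087, payoff=0.0000, prob=0.054319
DDUD: Ā=70.7000, payoff=0.0000, prob=0.031883
UDUD: Ā=150.1015, payoff=0.0000, prob=0.054319
DUUD: Ā=124.7340, payoff=0.0000, prob=0.054319
UUUD: Ā=264.8200, payoff=0.0000, prob=0.092543
DDDU: Ā=59.9822, payoff=0.0000, prob=0.031883
UDDU: Ā=127.3469, payoff=0.0000, prob=0.054319
DUDU: Ā=101.9794, payoff=9.8613, prob=0.054319
UUDU: Ā=216.5101, payoff=20.9362, prob=0.092543
DDUU: Ā=85.4905, payoff=26.3501, prob=0.054319
UDUU: Ā=181.5030, payoff=55.9433, prob=0.092543
DUUU: Ā=156.1355, payoff=81.3108, prob=0.092543
UUUU: Ā=331.4876, payoff=172.6292, prob=0.157667
Price = Σ prob·payoff / R^4 = 43.824321 / 1.518070 = 28.8684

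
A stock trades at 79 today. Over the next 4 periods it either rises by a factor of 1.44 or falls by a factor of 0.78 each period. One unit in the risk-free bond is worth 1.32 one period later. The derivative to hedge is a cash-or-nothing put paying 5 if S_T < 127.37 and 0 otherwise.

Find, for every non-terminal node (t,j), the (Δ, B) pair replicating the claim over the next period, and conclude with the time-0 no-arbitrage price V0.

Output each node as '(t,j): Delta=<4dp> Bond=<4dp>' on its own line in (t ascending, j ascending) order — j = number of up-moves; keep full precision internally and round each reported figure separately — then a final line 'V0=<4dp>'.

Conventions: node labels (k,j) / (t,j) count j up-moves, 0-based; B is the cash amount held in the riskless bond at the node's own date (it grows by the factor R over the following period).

Since d<R<u, set p* = (R−d)/(u−d) = 0.8182; price each node as the discounted p*-expectation of its children.
Payoffs at expiry: V(4,0)=5.0000, V(4,1)=5.0000, V(4,2)=5.0000, V(4,3)=0.0000, V(4,4)=0.0000
Node (3,0) S=37.4896: V=(p*·5.0000+(1−p*)·5.0000)/1.32=3.7879; Δ=(5.0000−5.0000)/(53.9850−29.2419)=0.0000; B=V−Δ·S=3.7879
Node (3,1) S=69.2116: V=(p*·5.0000+(1−p*)·5.0000)/1.32=3.7879; Δ=(5.0000−5.0000)/(99.6647−53.9850)=0.0000; B=V−Δ·S=3.7879
Node (3,2) S=127.7752: V=(p*·0.0000+(1−p*)·5.0000)/1.32=0.6887; Δ=(0.0000−5.0000)/(183.9963−99.6647)=-0.0593; B=V−Δ·S=8.2645
Node (3,3) S=235.8927: V=(p*·0.0000+(1−p*)·0.0000)/1.32=0.0000; Δ=(0.0000−0.0000)/(339.6855−183.9963)=0.0000; B=V−Δ·S=0.0000
Node (2,0) S=48.0636: V=(p*·3.7879+(1−p*)·3.7879)/1.32=2.8696; Δ=(3.7879−3.7879)/(69.2116−37.4896)=0.0000; B=V−Δ·S=2.8696
Node (2,1) S=88.7328: V=(p*·0.6887+(1−p*)·3.7879)/1.32=0.9486; Δ=(0.6887−3.7879)/(127.7752−69.2116)=-0.0529; B=V−Δ·S=5.6443
Node (2,2) S=163.8144: V=(p*·0.0000+(1−p*)·0.6887)/1.32=0.0949; Δ=(0.0000−0.6887)/(235.8927−127.7752)=-0.0064; B=V−Δ·S=1.1384
Node (1,0) S=61.6200: V=(p*·0.9486+(1−p*)·2.8696)/1.32=0.9833; Δ=(0.9486−2.8696)/(88.7328−48.0636)=-0.0472; B=V−Δ·S=3.8938
Node (1,1) S=113.7600: V=(p*·0.0949+(1−p*)·0.9486)/1.32=0.1895; Δ=(0.0949−0.9486)/(163.8144−88.7328)=-0.0114; B=V−Δ·S=1.4831
Node (0,0) S=79.0000: V=(p*·0.1895+(1−p*)·0.9833)/1.32=0.2529; Δ=(0.1895−0.9833)/(113.7600−61.6200)=-0.0152; B=V−Δ·S=1.4556
As a check, the time-0 holding Δ(0,0)·S0 + B(0,0) comes to 0.2529 — exactly V0.

(0,0): Delta=-0.0152 Bond=1.4556
(1,0): Delta=-0.0472 Bond=3.8938
(1,1): Delta=-0.0114 Bond=1.4831
(2,0): Delta=0.0000 Bond=2.8696
(2,1): Delta=-0.0529 Bond=5.6443
(2,2): Delta=-0.0064 Bond=1.1384
(3,0): Delta=0.0000 Bond=3.7879
(3,1): Delta=0.0000 Bond=3.7879
(3,2): Delta=-0.0593 Bond=8.2645
(3,3): Delta=0.0000 Bond=0.0000
V0=0.2529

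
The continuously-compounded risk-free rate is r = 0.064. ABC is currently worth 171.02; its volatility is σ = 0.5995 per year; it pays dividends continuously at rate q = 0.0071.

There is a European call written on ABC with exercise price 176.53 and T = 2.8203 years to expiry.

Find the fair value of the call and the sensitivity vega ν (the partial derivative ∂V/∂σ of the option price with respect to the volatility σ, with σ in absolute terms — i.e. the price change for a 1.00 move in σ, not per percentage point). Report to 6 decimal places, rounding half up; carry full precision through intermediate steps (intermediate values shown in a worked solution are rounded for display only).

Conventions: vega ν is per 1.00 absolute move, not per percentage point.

σ√T = 0.5995·√2.8203 = 1.006785
d₁ = (ln(S/K) + (r−q+σ²/2)T) / (σ√T) = (ln(171.02/176.53) + (0.064−0.0071+0.5995²/2)·2.8203) / 1.006785 = (-0.031710 + 0.667283) / 1.006785 = 0.631290
d₂ = d₁ − σ√T = 0.631290 − 1.006785 = -0.375496
e^{−rT} = 0.834853
e^{−qT} = 0.980175
N(d₁) = 0.736074,  N(d₂) = 0.353646
Call price V = S·e^{−qT}·N(d₁) − K·e^{−rT}·N(d₂) = 123.387806 − 52.119156 = 71.268650
φ(d₁) = (1/√(2π))·e^{−d₁²/2} = 0.326867
ν = S·e^{−qT}·φ(d₁)·√T = 92.017265

price = 71.268650
ν = 92.017265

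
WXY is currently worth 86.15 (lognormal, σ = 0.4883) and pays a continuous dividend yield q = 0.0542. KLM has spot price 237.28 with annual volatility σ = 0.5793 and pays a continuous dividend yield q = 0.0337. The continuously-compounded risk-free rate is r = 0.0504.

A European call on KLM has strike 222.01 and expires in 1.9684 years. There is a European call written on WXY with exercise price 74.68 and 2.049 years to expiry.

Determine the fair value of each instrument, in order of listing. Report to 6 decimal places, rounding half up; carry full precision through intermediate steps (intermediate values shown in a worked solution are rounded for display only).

price(KLM call K=222.01) = 77.725742
price(WXY call K=74.68) = 24.959964

[KLM call K=222.01]
σ√T = 0.5793·√1.9684 = 0.812756
d₁ = (ln(S/K) + (r−q+σ²/2)T) / (σ√T) = (ln(237.28/222.01) + (0.0504−0.0337+0.5793²/2)·1.9684) / 0.812756 = (0.066518 + 0.363158) / 0.812756 = 0.528667
d₂ = d₁ − σ√T = 0.528667 − 0.812756 = -0.284090
e^{−rT} = 0.905555
e^{−qT} = 0.935817
N(d₁) = 0.701482,  N(d₂) = 0.388171
price = S·e^{−qT}·N(d₁) − K·e^{−rT}·N(d₂) = 155.764491 − 78.038749 = 77.725742
[WXY call K=74.68]
σ√T = 0.4883·√2.049 = 0.698969
d₁ = (ln(S/K) + (r−q+σ²/2)T) / (σ√T) = (ln(86.15/74.68) + (0.0504−0.0542+0.4883²/2)·2.049) / 0.698969 = (0.142878 + 0.236492) / 0.698969 = 0.542757
d₂ = d₁ − σ√T = 0.542757 − 0.698969 = -0.156212
e^{−rT} = 0.901884
e^{−qT} = 0.894889
N(d₁) = 0.706351,  N(d₂) = 0.437933
price = S·e^{−qT}·N(d₁) − K·e^{−rT}·N(d₂) = 54.455928 − 29.495965 = 24.959964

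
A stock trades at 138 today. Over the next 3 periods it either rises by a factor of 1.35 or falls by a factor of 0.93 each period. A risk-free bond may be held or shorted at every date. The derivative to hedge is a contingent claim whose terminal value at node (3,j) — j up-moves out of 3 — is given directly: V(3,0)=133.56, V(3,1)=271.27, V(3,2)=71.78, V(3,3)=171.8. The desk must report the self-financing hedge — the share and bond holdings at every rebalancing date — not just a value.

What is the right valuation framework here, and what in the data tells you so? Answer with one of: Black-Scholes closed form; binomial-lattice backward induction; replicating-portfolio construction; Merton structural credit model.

Key observation: since the answer must list Δ and B at each node of the 1.35/0.93 lattice on 138, the replicating-portfolio method — solving the two-state system at every node — is the one that applies.

framework: replicating-portfolio construction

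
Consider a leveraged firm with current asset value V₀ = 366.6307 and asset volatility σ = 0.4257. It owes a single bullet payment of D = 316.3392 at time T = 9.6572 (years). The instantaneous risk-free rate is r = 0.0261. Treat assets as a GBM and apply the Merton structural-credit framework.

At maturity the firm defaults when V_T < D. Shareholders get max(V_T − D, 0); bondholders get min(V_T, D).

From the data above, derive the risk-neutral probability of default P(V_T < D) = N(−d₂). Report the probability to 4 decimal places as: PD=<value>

PD=0.6404

Equity is a call on the firm's assets struck at D = 316.3392:
d₁ = [ln(V₀/D) + (r + σ²/2)T] / (σ√T)
   = [ln(366.6307/316.3392) + (0.0261 + 0.5·0.4257²)·9.6572] / (0.4257·√9.6572)
   = [0.147540 + 1.127094] / 1.322907 = 0.963510
d₂ = d₁ − σ√T = 0.963510 − 1.322907 = -0.359397
risk-neutral PD = N(−d₂) = N(0.359397) = 0.640351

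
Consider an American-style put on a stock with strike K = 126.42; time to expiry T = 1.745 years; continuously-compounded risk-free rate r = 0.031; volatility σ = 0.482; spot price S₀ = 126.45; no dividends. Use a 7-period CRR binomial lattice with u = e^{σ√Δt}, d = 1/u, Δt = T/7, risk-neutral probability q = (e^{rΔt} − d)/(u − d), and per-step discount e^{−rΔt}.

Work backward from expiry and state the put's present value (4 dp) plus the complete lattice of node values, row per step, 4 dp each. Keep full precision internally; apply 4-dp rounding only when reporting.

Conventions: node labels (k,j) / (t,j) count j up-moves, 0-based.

params: Δt=0.24929 u=1.27208 d=0.78611 q=0.45609 e^(-rΔt)=0.99230
t_7 payoffs: 102.9609 88.4586 64.9911 27.0161 0.0000 0.0000 0.0000 0.0000
k=6: node(6,0) S=29.8419 payoff=96.5781 vs cont=95.6049 → 96.5781 [stop]  node(6,1) S=48.2900 payoff=78.1300 vs cont=77.1568 → 78.1300 [stop]  node(6,2) S=78.1427 payoff=48.2773 vs cont=47.3042 → 48.2773 [stop]  node(6,3) S=126.4500 payoff=0.0000 vs cont=14.5812 → 14.5812 [wait]  node(6,4) S=204.6207 payoff=0.0000 vs cont=0.0000 → 0.0000 [wait]  node(6,5) S=331.1160 payoff=0.0000 vs cont=0.0000 → 0.0000 [wait]  node(6,6) S=535.8101 payoff=0.0000 vs cont=0.0000 → 0.0000 [wait]
k=5: node(5,0) S=37.9614 payoff=88.4586 vs cont=87.4854 → 88.4586 [stop]  node(5,1) S=61.4289 payoff=64.9911 vs cont=64.0179 → 64.9911 [stop]  node(5,2) S=99.4039 payoff=27.0161 vs cont=32.6556 → 32.6556 [wait]  node(5,3) S=160.8549 payoff=0.0000 vs cont=7.8699 → 7.8699 [wait]  node(5,4) S=260.2944 payoff=0.0000 vs cont=0.0000 → 0.0000 [wait]  node(5,5) S=421.2070 payoff=0.0000 vs cont=0.0000 → 0.0000 [wait]
k=4: node(4,0) S=48.2900 payoff=78.1300 vs cont=77.1568 → 78.1300 [stop]  node(4,1) S=78.1427 payoff=48.2773 vs cont=49.8565 → 49.8565 [wait]  node(4,2) S=126.4500 payoff=0.0000 vs cont=21.1868 → 21.1868 [wait]  node(4,3) S=204.6207 payoff=0.0000 vs cont=4.2476 → 4.2476 [wait]  node(4,4) S=331.1160 payoff=0.0000 vs cont=0.0000 → 0.0000 [wait]
k=3: node(3,0) S=61.4289 payoff=64.9911 vs cont=64.7326 → 64.9911 [stop]  node(3,1) S=99.4039 payoff=27.0161 vs cont=36.4974 → 36.4974 [wait]  node(3,2) S=160.8549 payoff=0.0000 vs cont=13.3574 → 13.3574 [wait]  node(3,3) S=260.2944 payoff=0.0000 vs cont=2.2925 → 2.2925 [wait]
k=2: node(2,0) S=78.1427 payoff=48.2773 vs cont=51.5952 → 51.5952 [wait]  node(2,1) S=126.4500 payoff=0.0000 vs cont=25.7438 → 25.7438 [wait]  node(2,2) S=204.6207 payoff=0.0000 vs cont=8.2468 → 8.2468 [wait]
k=1: node(1,0) S=99.4039 payoff=27.0161 vs cont=39.4982 → 39.4982 [wait]  node(1,1) S=160.8549 payoff=0.0000 vs cont=17.6269 → 17.6269 [wait]
k=0: node(0,0) S=126.4500 payoff=0.0000 vs cont=29.2957 → 29.2957 [wait]

price = 29.2957
tree:
29.2957
39.4982 17.6269
51.5952 25.7438 8.2468
64.9911 36.4974 13.3574 2.2925
78.1300 49.8565 21.1868 4.2476 0.0000
88.4586 64.9911 32.6556 7.8699 0.0000 0.0000
96.5781 78.1300 48.2773 14.5812 0.0000 0.0000 0.0000
102.9609 88.4586 64.9911 27.0161 0.0000 0.0000 0.0000 0.0000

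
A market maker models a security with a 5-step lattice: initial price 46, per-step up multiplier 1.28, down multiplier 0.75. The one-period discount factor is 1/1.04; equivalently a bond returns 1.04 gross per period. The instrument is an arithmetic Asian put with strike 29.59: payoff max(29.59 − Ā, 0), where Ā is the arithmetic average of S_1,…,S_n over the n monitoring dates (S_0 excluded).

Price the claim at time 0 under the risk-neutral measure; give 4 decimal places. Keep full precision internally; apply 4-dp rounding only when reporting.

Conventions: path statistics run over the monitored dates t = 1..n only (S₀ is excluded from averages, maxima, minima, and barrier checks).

price = 0.4536

With p* = (R−d)/(u−d) = 0.5472, sum probability × payoff across the paths and divide by R^5.
Enumerate all 2^5 = 32 price paths (U = up ×1.28, D = down ×0.75); each path with k up-moves has probability p*^k·(1−p*)^(5−k).
DDDDD: Ā=21.0504, payoff=8.5396, prob=0.019040
UDDDD: Ā=35.9260, payoff=0.0000, prob=0.023007
DUDDD: Ā=31.0500, payoff=0.0000, prob=0.023007
UUDDD: Ā=52.9920, payoff=0.0000, prob=0.027800
DDUDD: Ā=27.3930, payoff=2.1970, prob=0.023007
UDUDD: Ā=46.7507, payoff=0.0000, prob=0.027800
DUUDD: Ā=41.8747, payoff=0.0000, prob=0.027800
UUUDD: Ā=71.4662, payoff=0.0000, prob=0.033592
DDDUD: Ā=24.6502, payoff=4.9398, prob=0.023007
UDDUD: Ā=42.0698, payoff=0.0000, prob=0.027800
DUDUD: Ā=37.1938, payoff=0.0000, prob=0.027800
UUDUD: Ā=63.4774, payoff=0.0000, prob=0.033592
DDUUD: Ā=33.5368, payoff=0.0000, prob=0.027800
UDUUD: Ā=57.2361, payoff=0.0000, prob=0.033592
DUUUD: Ā=52.3601, payoff=0.0000, prob=0.033592
UUUUD: Ā=89.3612, payoff=0.0000, prob=0.040590
DDDDU: Ā=22.5932, payoff=6.9968, prob=0.023007
UDDDU: Ā=38.5590, payoff=0.0000, prob=0.027800
DUDDU: Ā=33.6830, payoff=0.0000, prob=0.027800
UUDDU: Ā=57.4857, payoff=0.0000, prob=0.033592
DDUDU: Ā=30.0260, payoff=0.0000, prob=0.027800
UDUDU: Ā=51.2444, payoff=0.0000, prob=0.033592
DUUDU: Ā=46.3684, payoff=0.0000, prob=0.033592
UUUDU: Ā=79.1355, payoff=0.0000, prob=0.040590
DDDUU: Ā=27.2833, payoff=2.3067, prob=0.027800
UDDUU: Ā=46.5635, payoff=0.0000, prob=0.033592
DUDUU: Ā=41.6875, payoff=0.0000, prob=0.033592
UUDUU: Ā=71.1466, payoff=0.0000, prob=0.040590
DDUUU: Ā=38.0305, payoff=0.0000, prob=0.033592
UDUUU: Ā=64.9054, payoff=0.0000, prob=0.040590
DUUUU: Ā=60.0294, payoff=0.0000, prob=0.040590
UUUUU: Ā=102.4501, payoff=0.0000, prob=0.049047
Price = Σ prob·payoff / R^5 = 0.551899 / 1.216653 = 0.4536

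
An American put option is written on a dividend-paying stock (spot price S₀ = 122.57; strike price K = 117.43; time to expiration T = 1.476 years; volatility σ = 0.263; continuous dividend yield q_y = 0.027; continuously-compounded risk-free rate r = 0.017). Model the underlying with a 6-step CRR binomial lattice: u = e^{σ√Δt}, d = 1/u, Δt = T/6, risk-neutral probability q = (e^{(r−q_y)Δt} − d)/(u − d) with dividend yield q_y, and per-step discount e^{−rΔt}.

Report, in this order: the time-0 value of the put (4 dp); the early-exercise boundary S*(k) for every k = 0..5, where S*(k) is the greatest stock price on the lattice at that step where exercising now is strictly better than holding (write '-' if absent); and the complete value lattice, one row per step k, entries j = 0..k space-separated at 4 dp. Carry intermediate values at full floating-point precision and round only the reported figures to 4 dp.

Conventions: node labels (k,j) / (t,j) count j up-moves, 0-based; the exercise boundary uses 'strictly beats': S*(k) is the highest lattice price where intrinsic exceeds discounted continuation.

price = 13.2113
boundary = - - - - - 63.8453
tree:
13.2113
18.9877 6.4975
26.4013 10.3897 1.9518
35.2320 16.1945 3.6165 0.0000
44.7070 24.3434 6.7010 0.0000 0.0000
53.5847 34.6121 12.4162 0.0000 0.0000 0.0000
61.3926 44.6888 23.0060 0.0000 0.0000 0.0000 0.0000

Δt=0.24600, u=1.13933, d=0.87771, q=0.45804, disc=e^(-rΔt)=0.99583
k=6 terminal: V=max(K-S,0) → 61.3926 44.6888 23.0060 0.0000 0.0000 0.0000 0.0000
k=5: j=0 S=63.8453 intr=53.5847 cont=53.5173 V=53.5847[EX]; j=1 S=82.8765 intr=34.5535 cont=34.6121 V=34.6121[hold]; j=2 S=107.5804 intr=9.8496 cont=12.4162 V=12.4162[hold]; j=3 S=139.6482 intr=0.0000 cont=0.0000 V=0.0000[hold]; j=4 S=181.2747 intr=0.0000 cont=0.0000 V=0.0000[hold]; j=5 S=235.3094 intr=0.0000 cont=0.0000 V=0.0000[hold]  S*(5)=63.8453
k=4: j=0 S=72.7412 intr=44.6888 cont=44.7070 V=44.7070[hold]; j=1 S=94.4240 intr=23.0060 cont=24.3434 V=24.3434[hold]; j=2 S=122.5700 intr=0.0000 cont=6.7010 V=6.7010[hold]; j=3 S=159.1059 intr=0.0000 cont=0.0000 V=0.0000[hold]; j=4 S=206.5324 intr=0.0000 cont=0.0000 V=0.0000[hold]  S*(4)=-
k=3: j=0 S=82.8765 intr=34.5535 cont=35.2320 V=35.2320[hold]; j=1 S=107.5804 intr=9.8496 cont=16.1945 V=16.1945[hold]; j=2 S=139.6482 intr=0.0000 cont=3.6165 V=3.6165[hold]; j=3 S=181.2747 intr=0.0000 cont=0.0000 V=0.0000[hold]  S*(3)=-
k=2: j=0 S=94.4240 intr=23.0060 cont=26.4013 V=26.4013[hold]; j=1 S=122.5700 intr=0.0000 cont=10.3897 V=10.3897[hold]; j=2 S=159.1059 intr=0.0000 cont=1.9518 V=1.9518[hold]  S*(2)=-
k=1: j=0 S=107.5804 intr=9.8496 cont=18.9877 V=18.9877[hold]; j=1 S=139.6482 intr=0.0000 cont=6.4975 V=6.4975[hold]  S*(1)=-
k=0: j=0 S=122.5700 intr=0.0000 cont=13.2113 V=13.2113[hold]  S*(0)=-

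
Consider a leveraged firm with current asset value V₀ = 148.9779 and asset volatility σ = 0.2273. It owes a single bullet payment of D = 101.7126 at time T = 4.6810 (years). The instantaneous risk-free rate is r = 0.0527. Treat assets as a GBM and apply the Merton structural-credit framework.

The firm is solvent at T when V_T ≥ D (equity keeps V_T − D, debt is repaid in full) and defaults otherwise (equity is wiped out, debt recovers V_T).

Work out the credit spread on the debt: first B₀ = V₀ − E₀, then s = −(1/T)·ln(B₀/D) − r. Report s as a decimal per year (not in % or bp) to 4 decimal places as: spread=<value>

Apply the equity-as-call identities (strike 101.7126, horizon 4.6810 years):
d₁ = [ln(V₀/D) + (r + σ²/2)T] / (σ√T)
   = [ln(148.9779/101.7126) + (0.0527 + 0.5·0.2273²)·4.6810] / (0.2273·√4.6810)
   = [0.381647 + 0.367611] / 0.491778 = 1.523571
d₂ = d₁ − σ√T = 1.523571 − 0.491778 = 1.031793
N(d₁) = 0.936192,  N(d₂) = 0.848916,  e^(−rT) = 0.781384
E₀ = V₀·N(d₁) − D·e^(−rT)·N(d₂)
   = 148.9779·0.936192 − 101.7126·0.781384·0.848916 = 72.003014
B₀ = V₀ − E₀ = 148.9779 − 72.003014 = 76.974886
spread = −(1/T)·ln(B₀/D) − r = −(1/4.6810)·ln(76.974886/101.7126) − 0.0527 = 0.00683257

spread=0.0068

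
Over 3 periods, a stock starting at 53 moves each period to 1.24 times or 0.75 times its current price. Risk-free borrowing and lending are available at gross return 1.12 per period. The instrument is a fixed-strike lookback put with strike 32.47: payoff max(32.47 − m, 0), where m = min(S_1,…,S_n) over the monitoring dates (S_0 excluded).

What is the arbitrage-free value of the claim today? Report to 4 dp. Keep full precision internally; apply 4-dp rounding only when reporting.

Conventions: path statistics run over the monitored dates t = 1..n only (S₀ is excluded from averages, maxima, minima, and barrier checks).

Under the martingale measure an up-move has probability p* = 0.7551; value the claim as the probability-weighted average of per-path payoffs, discounted 3 periods at R = 1.12.
Enumerate all 2^3 = 8 price paths (U = up ×1.24, D = down ×0.75); each path with k up-moves has probability p*^k·(1−p*)^(3−k).
DDD: m=22.3594, payoff=10.1106, prob=0.014688
UDD: m=36.9675, payoff=0.0000, prob=0.045287
DUD: m=36.9675, payoff=0.0000, prob=0.045287
UUD: m=61.1196, payoff=0.0000, prob=0.139636
DDU: m=29.8125, payoff=2.6575, prob=0.045287
UDU: m=49.2900, payoff=0.0000, prob=0.139636
DUU: m=39.7500, payoff=0.0000, prob=0.139636
UUU: m=65.7200, payoff=0.0000, prob=0.430543
Price = Σ prob·payoff / R^3 = 0.268853 / 1.404928 = 0.1914

price = 0.1914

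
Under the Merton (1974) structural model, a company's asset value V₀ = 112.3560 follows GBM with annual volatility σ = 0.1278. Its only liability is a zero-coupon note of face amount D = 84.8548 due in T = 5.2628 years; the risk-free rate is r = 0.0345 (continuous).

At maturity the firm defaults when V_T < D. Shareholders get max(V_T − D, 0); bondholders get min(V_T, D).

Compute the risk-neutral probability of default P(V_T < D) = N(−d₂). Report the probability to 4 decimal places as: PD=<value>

PD=0.0763

Equity is a call on the firm's assets struck at D = 84.8548:
d₁ = [ln(V₀/D) + (r + σ²/2)T] / (σ√T)
   = [ln(112.3560/84.8548) + (0.0345 + 0.5·0.1278²)·5.2628] / (0.1278·√5.2628)
   = [0.280731 + 0.224545] / 0.293183 = 1.723412
d₂ = d₁ − σ√T = 1.723412 − 0.293183 = 1.430229
risk-neutral PD = N(−d₂) = N(-1.430229) = 0.076326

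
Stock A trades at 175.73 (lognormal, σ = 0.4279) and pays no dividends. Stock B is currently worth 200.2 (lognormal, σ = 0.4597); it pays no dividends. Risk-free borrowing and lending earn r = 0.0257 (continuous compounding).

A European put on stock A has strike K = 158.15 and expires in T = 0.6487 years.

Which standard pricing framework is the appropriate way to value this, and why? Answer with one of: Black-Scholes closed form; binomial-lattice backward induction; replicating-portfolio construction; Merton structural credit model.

framework: Black-Scholes closed form

Key observation: with stock A following a GBM at constant σ and r, the European put struck at 158.15 prices in closed form — nothing here needs a stepwise model or a balance sheet.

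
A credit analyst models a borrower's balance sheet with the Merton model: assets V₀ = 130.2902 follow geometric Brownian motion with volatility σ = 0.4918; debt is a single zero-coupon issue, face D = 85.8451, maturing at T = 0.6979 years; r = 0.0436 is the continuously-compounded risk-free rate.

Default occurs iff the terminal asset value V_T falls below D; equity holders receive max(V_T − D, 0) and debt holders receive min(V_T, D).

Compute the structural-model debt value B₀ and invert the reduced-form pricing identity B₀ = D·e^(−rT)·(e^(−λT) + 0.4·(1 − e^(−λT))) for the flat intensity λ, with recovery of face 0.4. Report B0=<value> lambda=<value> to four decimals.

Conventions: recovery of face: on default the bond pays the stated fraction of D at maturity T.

B0=80.3156 lambda=0.0874

Apply the equity-as-call identities (strike 85.8451, horizon 0.6979 years):
d₁ = [ln(V₀/D) + (r + σ²/2)T] / (σ√T)
   = [ln(130.2902/85.8451) + (0.0436 + 0.5·0.4918²)·0.6979] / (0.4918·√0.6979)
   = [0.417220 + 0.114828] / 0.410852 = 1.294987
d₂ = d₁ − σ√T = 1.294987 − 0.410852 = 0.884136
N(d₁) = 0.902338,  N(d₂) = 0.811688,  e^(−rT) = 0.970030
E₀ = V₀·N(d₁) − D·e^(−rT)·N(d₂)
   = 130.2902·0.902338 − 85.8451·0.970030·0.811688 = 49.974585
B₀ = V₀ − E₀ = 130.2902 − 49.974585 = 80.315615
e^(−λT) = (B₀·e^(rT)/D − 0.4)/(1 − 0.4) = (80.3156·1.030896/85.8451 − 0.4)/0.6 = 0.94082248
λ = −ln(0.94082248)/0.6979 = 0.087406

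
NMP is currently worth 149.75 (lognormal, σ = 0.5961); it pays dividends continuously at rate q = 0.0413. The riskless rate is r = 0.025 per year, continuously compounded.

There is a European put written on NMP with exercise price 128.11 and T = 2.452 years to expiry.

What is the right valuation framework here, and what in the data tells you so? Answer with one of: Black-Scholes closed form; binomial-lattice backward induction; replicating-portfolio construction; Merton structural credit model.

framework: Black-Scholes closed form

Key observation: a European claim on NMP (strike 128.11) — a lognormal (GBM) underlying with constant rate and volatility — has an exact closed-form value; no lattice or capital structure is involved.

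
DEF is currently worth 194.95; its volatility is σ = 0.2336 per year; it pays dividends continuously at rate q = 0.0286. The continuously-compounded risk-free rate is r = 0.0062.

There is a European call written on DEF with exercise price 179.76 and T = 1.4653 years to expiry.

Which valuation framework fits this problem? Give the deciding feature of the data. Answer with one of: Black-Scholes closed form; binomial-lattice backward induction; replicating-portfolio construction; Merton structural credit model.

framework: Black-Scholes closed form

Key observation: a European-exercise option on DEF struck at 179.76 — a GBM underlying with constant parameters — admits an analytic price: the data contain no early exercise, no discrete tree, no debt structure.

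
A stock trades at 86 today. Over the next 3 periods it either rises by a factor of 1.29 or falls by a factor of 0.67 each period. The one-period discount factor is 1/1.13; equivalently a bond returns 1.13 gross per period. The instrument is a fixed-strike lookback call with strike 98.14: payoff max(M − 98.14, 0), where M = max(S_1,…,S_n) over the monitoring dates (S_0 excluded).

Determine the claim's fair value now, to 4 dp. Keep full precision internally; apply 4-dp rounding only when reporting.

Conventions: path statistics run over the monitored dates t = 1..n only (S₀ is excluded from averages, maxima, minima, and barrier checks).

price = 30.6030

Under the martingale measure an up-move has probability p* = 0.7419; value the claim as the probability-weighted average of per-path payoffs, discounted 3 periods at R = 1.13.
Enumerate all 2^3 = 8 price paths (U = up ×1.29, D = down ×0.67); each path with k up-moves has probability p*^k·(1−p*)^(3−k).
DDD: M=57.6200, payoff=0.0000, prob=0.017186
UDD: M=110.9400, payoff=12.8000, prob=0.049411
DUD: M=74.3298, payoff=0.0000, prob=0.049411
UUD: M=143.1126, payoff=44.9726, prob=0.142056
DDU: M=57.6200, payoff=0.0000, prob=0.049411
UDU: M=110.9400, payoff=12.8000, prob=0.142056
DUU: M=95.8854, payoff=0.0000, prob=0.142056
UUU: M=184.6153, payoff=86.4753, prob=0.408412
Price = Σ prob·payoff / R^3 = 44.156949 / 1.442897 = 30.6030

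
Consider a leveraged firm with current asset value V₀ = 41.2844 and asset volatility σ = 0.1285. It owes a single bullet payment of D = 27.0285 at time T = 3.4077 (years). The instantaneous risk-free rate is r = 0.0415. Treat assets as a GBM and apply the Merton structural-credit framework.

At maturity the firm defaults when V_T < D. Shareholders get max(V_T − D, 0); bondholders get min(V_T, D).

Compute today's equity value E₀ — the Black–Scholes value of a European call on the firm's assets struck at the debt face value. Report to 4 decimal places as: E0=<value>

E0=17.8414

Equity is a call on the firm's assets struck at D = 27.0285:
d₁ = [ln(V₀/D) + (r + σ²/2)T] / (σ√T)
   = [ln(41.2844/27.0285) + (0.0415 + 0.5·0.1285²)·3.4077] / (0.1285·√3.4077)
   = [0.423593 + 0.169554] / 0.237210 = 2.500509
d₂ = d₁ − σ√T = 2.500509 − 0.237210 = 2.263298
N(d₁) = 0.993799,  N(d₂) = 0.988191,  e^(−rT) = 0.868125
E₀ = V₀·N(d₁) − D·e^(−rT)·N(d₂)
   = 41.2844·0.993799 − 27.0285·0.868125·0.988191 = 17.841368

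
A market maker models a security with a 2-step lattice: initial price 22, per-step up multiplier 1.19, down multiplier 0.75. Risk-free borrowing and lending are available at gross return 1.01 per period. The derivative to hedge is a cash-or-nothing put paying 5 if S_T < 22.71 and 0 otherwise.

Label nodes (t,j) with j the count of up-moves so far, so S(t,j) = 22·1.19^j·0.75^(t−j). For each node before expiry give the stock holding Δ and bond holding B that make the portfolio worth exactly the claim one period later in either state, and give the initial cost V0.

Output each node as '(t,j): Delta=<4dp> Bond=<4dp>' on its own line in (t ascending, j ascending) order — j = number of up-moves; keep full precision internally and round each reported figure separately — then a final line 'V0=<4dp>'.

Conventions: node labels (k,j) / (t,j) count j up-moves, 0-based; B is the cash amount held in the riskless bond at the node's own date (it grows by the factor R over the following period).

(0,0): Delta=-0.3022 Bond=9.8384
(1,0): Delta=0.0000 Bond=4.9505
(1,1): Delta=-0.4341 Bond=13.3888
V0=3.1900

Arbitrage-free pricing uses the up-move probability p* = (R−d)/(u−d) = 0.5909, discounting each step at R = 1.01.
Terminal payoffs: V(2,0)=5.0000, V(2,1)=5.0000, V(2,2)=0.0000
(1,0): S=16.5000. Δ = (V_up−V_dn)/(S_up−S_dn) = (5.0000−5.0000)/(19.6350−12.3750) = 0.0000. V = [p*·5.0000 + (1−p*)·5.0000]/1.01 = 4.9505. B = V − Δ·S = 4.9505.
(1,1): S=26.1800. Δ = (V_up−V_dn)/(S_up−S_dn) = (0.0000−5.0000)/(31.1542−19.6350) = -0.4341. V = [p*·0.0000 + (1−p*)·5.0000]/1.01 = 2.0252. B = V − Δ·S = 13.3888.
(0,0): S=22.0000. Δ = (V_up−V_dn)/(S_up−S_dn) = (2.0252−4.9505)/(26.1800−16.5000) = -0.3022. V = [p*·2.0252 + (1−p*)·4.9505]/1.01 = 3.1900. B = V − Δ·S = 9.8384.
As a check, the time-0 holding Δ(0,0)·S0 + B(0,0) comes to 3.1900 — exactly V0.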